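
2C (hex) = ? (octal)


2C (base 16) = 44 (decimal)
44 (decimal) = 54 (base 8)


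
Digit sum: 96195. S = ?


9 + 6 + 1 + 9 + 5 = 30


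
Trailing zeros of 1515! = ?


floor(1515/5) = 303
floor(1515/25) = 60
floor(1515/125) = 12
floor(1515/625) = 2
Total = 377

377 trailing zeros


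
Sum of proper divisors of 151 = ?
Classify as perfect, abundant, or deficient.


Proper divisors: 1
Sum = 1 = 1
1 < 151 → deficient

s(151) = 1 (deficient)


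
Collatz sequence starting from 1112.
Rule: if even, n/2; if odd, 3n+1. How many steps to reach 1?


1112 → 556 → 278 → 139 → 418 → 209 → 628 → 314 → 157 → 472 → 236 → 118 → 59 → 178 → 89 → 268 → 134 → 67 → 202 → 101 → 304 → 152 → 76 → 38 → 19 → 58 → 29 → 88 → 44 → 22 → 11 → 34 → 17 → 52 → 26 → 13 → 40 → 20 → 10 → 5 → 16 → 8 → 4 → 2 → 1
Total steps = 44

44 steps


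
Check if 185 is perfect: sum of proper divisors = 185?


Proper divisors of 185: 1, 5, 37
Sum = 1 + 5 + 37 = 43

No, 185 is not perfect (43 ≠ 185)


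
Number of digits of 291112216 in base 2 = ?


291112216 in base 2 = 10001010110100000010100011000
Number of digits = 29

29 digits (base 2)


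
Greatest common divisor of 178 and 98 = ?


178 = 1 * 98 + 80
98 = 1 * 80 + 18
80 = 4 * 18 + 8
18 = 2 * 8 + 2
8 = 4 * 2 + 0
GCD = 2


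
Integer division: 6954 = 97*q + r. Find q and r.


6954 = 97 * 71 + 67
Check: 6887 + 67 = 6954

q = 71, r = 67


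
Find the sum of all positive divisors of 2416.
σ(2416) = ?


Divisors of 2416: 1, 2, 4, 8, 16, 151, 302, 604, 1208, 2416
Sum = 1 + 2 + 4 + 8 + 16 + 151 + 302 + 604 + 1208 + 2416 = 4712

σ(2416) = 4712


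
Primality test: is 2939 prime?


Check divisors up to sqrt(2939) = 54.2125
No divisors found.
2939 is prime.

Yes, 2939 is prime


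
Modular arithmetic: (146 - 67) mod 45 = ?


146 - 67 = 79
79 mod 45 = 34


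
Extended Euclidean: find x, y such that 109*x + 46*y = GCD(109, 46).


Tabular extended Euclidean (each row: r = 109*s + 46*t):
r=109, s=1, t=0
r=46, s=0, t=1
q=2: r=17, s=1, t=-2   [109*(1) + 46*(-2) = 17]
q=2: r=12, s=-2, t=5   [109*(-2) + 46*(5) = 12]
q=1: r=5, s=3, t=-7   [109*(3) + 46*(-7) = 5]
q=2: r=2, s=-8, t=19   [109*(-8) + 46*(19) = 2]
q=2: r=1, s=19, t=-45   [109*(19) + 46*(-45) = 1]
q=2: r=0, s=-46, t=109   [109*(-46) + 46*(109) = 0]
GCD = 1; from the row with r=1: x=19, y=-45
Check: 109*(19) + 46*(-45) = 2071 - 2070 = 1

GCD = 1, x = 19, y = -45


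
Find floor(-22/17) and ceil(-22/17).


-22/17 = -1.2941
floor = -2
ceil = -1

floor = -2, ceil = -1


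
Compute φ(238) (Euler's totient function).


238 = 2 × 7 × 17
Prime factors: 2, 7, 17
φ(238) = 238 × (1-1/2) × (1-1/7) × (1-1/17)
= 238 × 1/2 × 6/7 × 16/17 = 96

φ(238) = 96


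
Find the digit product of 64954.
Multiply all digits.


6 × 4 × 9 × 5 × 4 = 4320


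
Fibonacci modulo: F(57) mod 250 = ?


F(k) mod 250 for k=1..57:
1, 1, 2, 3, 5, 8, 13, 21, 34, 55, 89, 144, 233, 127, 110, 237, 97, 84, 181, 15, 196, 211, 157, 118, 25, 143, 168, 61, 229, 40, 19, 59, 78, 137, 215, 102, 67, 169, 236, 155, 141, 46, 187, 233, 170, 153, 73, 226, 49, 25, 74, 99, 173, 22, 195, 217, 162
F(57) mod 250 = 162


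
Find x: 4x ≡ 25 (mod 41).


GCD(4, 41) = 1, unique solution
a^(-1) mod 41 = 31
x = 31 * 25 mod 41 = 37

x ≡ 37 (mod 41)


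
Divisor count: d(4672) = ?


4672 = 2^6 × 73^1
d(4672) = (6+1) × (1+1) = 14

14 divisors


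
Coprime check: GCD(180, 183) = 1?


Euclidean algorithm:
183 = 1 * 180 + 3
180 = 60 * 3 + 0
GCD(180, 183) = 3

No, not coprime (GCD = 3)


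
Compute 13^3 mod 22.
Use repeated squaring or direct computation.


13^1 mod 22 = 13
13^2 mod 22 = 15
13^3 mod 22 = 19


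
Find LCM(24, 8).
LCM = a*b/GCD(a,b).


GCD(24, 8) = 8
LCM = 24*8/8 = 192/8 = 24

LCM = 24


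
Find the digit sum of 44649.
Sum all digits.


4 + 4 + 6 + 4 + 9 = 27


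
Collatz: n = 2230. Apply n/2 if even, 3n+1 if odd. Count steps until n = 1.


2230 → 1115 → 3346 → 1673 → 5020 → 2510 → 1255 → 3766 → 1883 → 5650 → 2825 → 8476 → 4238 → 2119 → 6358 → 3179 → 9538 → 4769 → 14308 → 7154 → 3577 → 10732 → 5366 → 2683 → 8050 → 4025 → 12076 → 6038 → 3019 → 9058 → 4529 → 13588 → 6794 → 3397 → 10192 → 5096 → 2548 → 1274 → 637 → 1912 → 956 → 478 → 239 → 718 → 359 → 1078 → 539 → 1618 → 809 → 2428 → 1214 → 607 → 1822 → 911 → 2734 → 1367 → 4102 → 2051 → 6154 → 3077 → 9232 → 4616 → 2308 → 1154 → 577 → 1732 → 866 → 433 → 1300 → 650 → 325 → 976 → 488 → 244 → 122 → 61 → 184 → 92 → 46 → 23 → 70 → 35 → 106 → 53 → 160 → 80 → 40 → 20 → 10 → 5 → 16 → 8 → 4 → 2 → 1
Total steps = 94

94 steps


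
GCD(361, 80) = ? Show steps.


361 = 4 * 80 + 41
80 = 1 * 41 + 39
41 = 1 * 39 + 2
39 = 19 * 2 + 1
2 = 2 * 1 + 0
GCD = 1


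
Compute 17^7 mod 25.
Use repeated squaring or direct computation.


17^1 mod 25 = 17
17^2 mod 25 = 14
17^3 mod 25 = 13
17^4 mod 25 = 21
17^5 mod 25 = 7
17^6 mod 25 = 19
17^7 mod 25 = 23


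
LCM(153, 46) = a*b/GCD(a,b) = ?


GCD(153, 46) = 1
LCM = 153*46/1 = 7038/1 = 7038

LCM = 7038


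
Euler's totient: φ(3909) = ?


3909 = 3 × 1303
Prime factors: 3, 1303
φ(3909) = 3909 × (1-1/3) × (1-1/1303)
= 3909 × 2/3 × 1302/1303 = 2604

φ(3909) = 2604


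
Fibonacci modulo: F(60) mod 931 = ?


F(k) mod 931 for k=1..60:
1, 1, 2, 3, 5, 8, 13, 21, 34, 55, 89, 144, 233, 377, 610, 56, 666, 722, 457, 248, 705, 22, 727, 749, 545, 363, 908, 340, 317, 657, 43, 700, 743, 512, 324, 836, 229, 134, 363, 497, 860, 426, 355, 781, 205, 55, 260, 315, 575, 890, 534, 493, 96, 589, 685, 343, 97, 440, 537, 46
F(60) mod 931 = 46


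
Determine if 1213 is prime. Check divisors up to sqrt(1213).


Check divisors up to sqrt(1213) = 34.8281
No divisors found.
1213 is prime.

Yes, 1213 is prime


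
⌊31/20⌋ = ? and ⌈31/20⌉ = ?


31/20 = 1.5500
floor = 1
ceil = 2

floor = 1, ceil = 2


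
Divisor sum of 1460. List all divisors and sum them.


Divisors of 1460: 1, 2, 4, 5, 10, 20, 73, 146, 292, 365, 730, 1460
Sum = 1 + 2 + 4 + 5 + 10 + 20 + 73 + 146 + 292 + 365 + 730 + 1460 = 3108

σ(1460) = 3108


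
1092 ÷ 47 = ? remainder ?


1092 = 47 * 23 + 11
Check: 1081 + 11 = 1092

q = 23, r = 11


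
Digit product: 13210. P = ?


1 × 3 × 2 × 1 × 0 = 0


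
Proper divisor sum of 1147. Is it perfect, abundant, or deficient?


Proper divisors: 1, 31, 37
Sum = 1 + 31 + 37 = 69
69 < 1147 → deficient

s(1147) = 69 (deficient)


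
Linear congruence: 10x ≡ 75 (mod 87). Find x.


GCD(10, 87) = 1, unique solution
a^(-1) mod 87 = 61
x = 61 * 75 mod 87 = 51

x ≡ 51 (mod 87)


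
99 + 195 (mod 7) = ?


99 + 195 = 294
294 mod 7 = 0


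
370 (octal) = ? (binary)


370 (base 8) = 248 (decimal)
248 (decimal) = 11111000 (base 2)


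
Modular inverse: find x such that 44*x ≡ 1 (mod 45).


Use the extended Euclidean algorithm on (45, 44); each row r = 45*s + 44*t:
r=45, s=1, t=0
r=44, s=0, t=1
q=1: r=1, s=1, t=-1   [45*(1) + 44*(-1) = 1]
q=44: r=0, s=-44, t=45   [45*(-44) + 44*(45) = 0]
GCD = 1 with t = -1, so 44*(-1) ≡ 1 (mod 45)
Inverse = -1 mod 45 = 44
Check: 44 * 44 = 1936 ≡ 1 (mod 45)

44^(-1) ≡ 44 (mod 45)


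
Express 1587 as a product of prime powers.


1587 / 3 = 529
529 / 23 = 23
23 / 23 = 1
1587 = 3 × 23^2


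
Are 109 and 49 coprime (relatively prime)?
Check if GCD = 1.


Euclidean algorithm:
109 = 2 * 49 + 11
49 = 4 * 11 + 5
11 = 2 * 5 + 1
5 = 5 * 1 + 0
GCD(109, 49) = 1

Yes, coprime (GCD = 1)


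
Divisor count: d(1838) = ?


1838 = 2^1 × 919^1
d(1838) = (1+1) × (1+1) = 4

4 divisors


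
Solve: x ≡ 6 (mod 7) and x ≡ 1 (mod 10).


M = 7*10 = 70
M1 = M/7 = 10, M2 = M/10 = 7
M1^(-1) mod 7 = 5, M2^(-1) mod 10 = 3
x = 6*10*5 + 1*7*3 = 321
321 mod 70 = 41
Check: 41 mod 7 = 6 ✓, 41 mod 10 = 1 ✓

x ≡ 41 (mod 70)


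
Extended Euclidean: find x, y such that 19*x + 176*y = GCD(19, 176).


Tabular extended Euclidean (each row: r = 19*s + 176*t):
r=19, s=1, t=0
r=176, s=0, t=1
q=0: r=19, s=1, t=0   [19*(1) + 176*(0) = 19]
q=9: r=5, s=-9, t=1   [19*(-9) + 176*(1) = 5]
q=3: r=4, s=28, t=-3   [19*(28) + 176*(-3) = 4]
q=1: r=1, s=-37, t=4   [19*(-37) + 176*(4) = 1]
q=4: r=0, s=176, t=-19   [19*(176) + 176*(-19) = 0]
GCD = 1; from the row with r=1: x=-37, y=4
Check: 19*(-37) + 176*(4) = -703 + 704 = 1

GCD = 1, x = -37, y = 4


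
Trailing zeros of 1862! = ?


floor(1862/5) = 372
floor(1862/25) = 74
floor(1862/125) = 14
floor(1862/625) = 2
Total = 462

462 trailing zeros


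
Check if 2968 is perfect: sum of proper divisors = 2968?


Proper divisors of 2968: 1, 2, 4, 7, 8, 14, 28, 53, 56, 106, 212, 371, 424, 742, 1484
Sum = 1 + 2 + 4 + 7 + 8 + 14 + 28 + 53 + 56 + 106 + 212 + 371 + 424 + 742 + 1484 = 3512

No, 2968 is not perfect (3512 ≠ 2968)


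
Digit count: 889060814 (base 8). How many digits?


889060814 in base 8 = 6477376716
Number of digits = 10

10 digits (base 8)


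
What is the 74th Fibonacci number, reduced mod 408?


F(k) mod 408 for k=1..74:
1, 1, 2, 3, 5, 8, 13, 21, 34, 55, 89, 144, 233, 377, 202, 171, 373, 136, 101, 237, 338, 167, 97, 264, 361, 217, 170, 387, 149, 128, 277, 405, 274, 271, 137, 0, 137, 137, 274, 3, 277, 280, 149, 21, 170, 191, 361, 144, 97, 241, 338, 171, 101, 272, 373, 237, 202, 31, 233, 264, 89, 353, 34, 387, 13, 400, 5, 405, 2, 407, 1, 0, 1, 1
F(74) mod 408 = 1


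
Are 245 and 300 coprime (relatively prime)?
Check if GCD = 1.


Euclidean algorithm:
300 = 1 * 245 + 55
245 = 4 * 55 + 25
55 = 2 * 25 + 5
25 = 5 * 5 + 0
GCD(245, 300) = 5

No, not coprime (GCD = 5)


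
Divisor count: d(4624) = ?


4624 = 2^4 × 17^2
d(4624) = (4+1) × (2+1) = 15

15 divisors


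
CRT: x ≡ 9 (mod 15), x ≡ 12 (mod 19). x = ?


M = 15*19 = 285
M1 = M/15 = 19, M2 = M/19 = 15
M1^(-1) mod 15 = 4, M2^(-1) mod 19 = 14
x = 9*19*4 + 12*15*14 = 3204
3204 mod 285 = 69
Check: 69 mod 15 = 9 ✓, 69 mod 19 = 12 ✓

x ≡ 69 (mod 285)


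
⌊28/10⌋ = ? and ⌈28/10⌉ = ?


28/10 = 2.8000
floor = 2
ceil = 3

floor = 2, ceil = 3


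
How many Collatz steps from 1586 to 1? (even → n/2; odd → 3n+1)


1586 → 793 → 2380 → 1190 → 595 → 1786 → 893 → 2680 → 1340 → 670 → 335 → 1006 → 503 → 1510 → 755 → 2266 → 1133 → 3400 → 1700 → 850 → 425 → 1276 → 638 → 319 → 958 → 479 → 1438 → 719 → 2158 → 1079 → 3238 → 1619 → 4858 → 2429 → 7288 → 3644 → 1822 → 911 → 2734 → 1367 → 4102 → 2051 → 6154 → 3077 → 9232 → 4616 → 2308 → 1154 → 577 → 1732 → 866 → 433 → 1300 → 650 → 325 → 976 → 488 → 244 → 122 → 61 → 184 → 92 → 46 → 23 → 70 → 35 → 106 → 53 → 160 → 80 → 40 → 20 → 10 → 5 → 16 → 8 → 4 → 2 → 1
Total steps = 78

78 steps


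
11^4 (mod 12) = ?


11^1 mod 12 = 11
11^2 mod 12 = 1
11^3 mod 12 = 11
11^4 mod 12 = 1


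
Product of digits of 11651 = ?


1 × 1 × 6 × 5 × 1 = 30


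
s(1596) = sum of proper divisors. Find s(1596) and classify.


Proper divisors: 1, 2, 3, 4, 6, 7, 12, 14, 19, 21, 28, 38, 42, 57, 76, 84, 114, 133, 228, 266, 399, 532, 798
Sum = 1 + 2 + 3 + 4 + 6 + 7 + 12 + 14 + 19 + 21 + 28 + 38 + 42 + 57 + 76 + 84 + 114 + 133 + 228 + 266 + 399 + 532 + 798 = 2884
2884 > 1596 → abundant

s(1596) = 2884 (abundant)


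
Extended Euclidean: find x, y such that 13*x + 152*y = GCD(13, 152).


Tabular extended Euclidean (each row: r = 13*s + 152*t):
r=13, s=1, t=0
r=152, s=0, t=1
q=0: r=13, s=1, t=0   [13*(1) + 152*(0) = 13]
q=11: r=9, s=-11, t=1   [13*(-11) + 152*(1) = 9]
q=1: r=4, s=12, t=-1   [13*(12) + 152*(-1) = 4]
q=2: r=1, s=-35, t=3   [13*(-35) + 152*(3) = 1]
q=4: r=0, s=152, t=-13   [13*(152) + 152*(-13) = 0]
GCD = 1; from the row with r=1: x=-35, y=3
Check: 13*(-35) + 152*(3) = -455 + 456 = 1

GCD = 1, x = -35, y = 3


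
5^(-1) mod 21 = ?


Use the extended Euclidean algorithm on (21, 5); each row r = 21*s + 5*t:
r=21, s=1, t=0
r=5, s=0, t=1
q=4: r=1, s=1, t=-4   [21*(1) + 5*(-4) = 1]
q=5: r=0, s=-5, t=21   [21*(-5) + 5*(21) = 0]
GCD = 1 with t = -4, so 5*(-4) ≡ 1 (mod 21)
Inverse = -4 mod 21 = 17
Check: 5 * 17 = 85 ≡ 1 (mod 21)

5^(-1) ≡ 17 (mod 21)


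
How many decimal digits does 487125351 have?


487125351 has 9 digits in base 10
floor(log10(487125351)) + 1 = floor(8.6876) + 1 = 9

9 digits (base 10)


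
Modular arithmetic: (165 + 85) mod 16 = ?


165 + 85 = 250
250 mod 16 = 10


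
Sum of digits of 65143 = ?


6 + 5 + 1 + 4 + 3 = 19


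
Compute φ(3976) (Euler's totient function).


3976 = 2^3 × 7 × 71
Prime factors: 2, 7, 71
φ(3976) = 3976 × (1-1/2) × (1-1/7) × (1-1/71)
= 3976 × 1/2 × 6/7 × 70/71 = 1680

φ(3976) = 1680


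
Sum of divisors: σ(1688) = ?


Divisors of 1688: 1, 2, 4, 8, 211, 422, 844, 1688
Sum = 1 + 2 + 4 + 8 + 211 + 422 + 844 + 1688 = 3180

σ(1688) = 3180


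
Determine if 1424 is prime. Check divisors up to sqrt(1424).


1424 / 2 = 712 (exact division)
1424 is NOT prime.

No, 1424 is not prime


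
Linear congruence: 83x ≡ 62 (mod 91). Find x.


GCD(83, 91) = 1, unique solution
a^(-1) mod 91 = 34
x = 34 * 62 mod 91 = 15

x ≡ 15 (mod 91)


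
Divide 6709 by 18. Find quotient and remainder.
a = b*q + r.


6709 = 18 * 372 + 13
Check: 6696 + 13 = 6709

q = 372, r = 13


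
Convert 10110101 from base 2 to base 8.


10110101 (base 2) = 181 (decimal)
181 (decimal) = 265 (base 8)


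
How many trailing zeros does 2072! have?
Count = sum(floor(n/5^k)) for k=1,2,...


floor(2072/5) = 414
floor(2072/25) = 82
floor(2072/125) = 16
floor(2072/625) = 3
Total = 515

515 trailing zeros


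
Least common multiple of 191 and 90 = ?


GCD(191, 90) = 1
LCM = 191*90/1 = 17190/1 = 17190

LCM = 17190


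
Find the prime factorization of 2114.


2114 / 2 = 1057
1057 / 7 = 151
151 / 151 = 1
2114 = 2 × 7 × 151


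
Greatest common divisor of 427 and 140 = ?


427 = 3 * 140 + 7
140 = 20 * 7 + 0
GCD = 7


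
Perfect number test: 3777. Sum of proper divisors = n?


Proper divisors of 3777: 1, 3, 1259
Sum = 1 + 3 + 1259 = 1263

No, 3777 is not perfect (1263 ≠ 3777)


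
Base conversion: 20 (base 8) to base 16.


20 (base 8) = 16 (decimal)
16 (decimal) = 10 (base 16)


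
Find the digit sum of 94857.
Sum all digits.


9 + 4 + 8 + 5 + 7 = 33


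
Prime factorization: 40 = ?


40 / 2 = 20
20 / 2 = 10
10 / 2 = 5
5 / 5 = 1
40 = 2^3 × 5


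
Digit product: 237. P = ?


2 × 3 × 7 = 42


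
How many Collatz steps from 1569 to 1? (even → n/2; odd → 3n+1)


1569 → 4708 → 2354 → 1177 → 3532 → 1766 → 883 → 2650 → 1325 → 3976 → 1988 → 994 → 497 → 1492 → 746 → 373 → 1120 → 560 → 280 → 140 → 70 → 35 → 106 → 53 → 160 → 80 → 40 → 20 → 10 → 5 → 16 → 8 → 4 → 2 → 1
Total steps = 34

34 steps


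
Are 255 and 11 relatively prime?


Euclidean algorithm:
255 = 23 * 11 + 2
11 = 5 * 2 + 1
2 = 2 * 1 + 0
GCD(255, 11) = 1

Yes, coprime (GCD = 1)


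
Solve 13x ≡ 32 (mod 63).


GCD(13, 63) = 1, unique solution
a^(-1) mod 63 = 34
x = 34 * 32 mod 63 = 17

x ≡ 17 (mod 63)


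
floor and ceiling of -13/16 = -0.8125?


-13/16 = -0.8125
floor = -1
ceil = 0

floor = -1, ceil = 0


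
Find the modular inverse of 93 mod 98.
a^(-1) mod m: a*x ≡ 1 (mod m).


Use the extended Euclidean algorithm on (98, 93); each row r = 98*s + 93*t:
r=98, s=1, t=0
r=93, s=0, t=1
q=1: r=5, s=1, t=-1   [98*(1) + 93*(-1) = 5]
q=18: r=3, s=-18, t=19   [98*(-18) + 93*(19) = 3]
q=1: r=2, s=19, t=-20   [98*(19) + 93*(-20) = 2]
q=1: r=1, s=-37, t=39   [98*(-37) + 93*(39) = 1]
q=2: r=0, s=93, t=-98   [98*(93) + 93*(-98) = 0]
GCD = 1 with t = 39, so 93*(39) ≡ 1 (mod 98)
Inverse = 39 mod 98 = 39
Check: 93 * 39 = 3627 ≡ 1 (mod 98)

93^(-1) ≡ 39 (mod 98)


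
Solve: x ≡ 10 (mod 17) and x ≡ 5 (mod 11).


M = 17*11 = 187
M1 = M/17 = 11, M2 = M/11 = 17
M1^(-1) mod 17 = 14, M2^(-1) mod 11 = 2
x = 10*11*14 + 5*17*2 = 1710
1710 mod 187 = 27
Check: 27 mod 17 = 10 ✓, 27 mod 11 = 5 ✓

x ≡ 27 (mod 187)


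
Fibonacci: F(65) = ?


Sequence: 1, 1, 2, 3, 5, 8, 13, 21, 34, 55, 89, 144, 233, 377, 610, 987, 1597, 2584, 4181, 6765, 10946, 17711, 28657, 46368, 75025, 121393, 196418, 317811, 514229, 832040, 1346269, 2178309, 3524578, 5702887, 9227465, 14930352, 24157817, 39088169, 63245986, 102334155, 165580141, 267914296, 433494437, 701408733, 1134903170, 1836311903, 2971215073, 4807526976, 7778742049, 12586269025, 20365011074, 32951280099, 53316291173, 86267571272, 139583862445, 225851433717, 365435296162, 591286729879, 956722026041, 1548008755920, 2504730781961, 4052739537881, 6557470319842, 10610209857723, 17167680177565
F(65) = 17167680177565


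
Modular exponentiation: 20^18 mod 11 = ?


20^1 mod 11 = 9
20^2 mod 11 = 4
20^3 mod 11 = 3
20^4 mod 11 = 5
20^5 mod 11 = 1
20^6 mod 11 = 9
20^7 mod 11 = 4
20^8 mod 11 = 3
20^9 mod 11 = 5
20^10 mod 11 = 1
20^11 mod 11 = 9
20^12 mod 11 = 4
20^13 mod 11 = 3
20^14 mod 11 = 5
20^15 mod 11 = 1
20^16 mod 11 = 9
20^17 mod 11 = 4
20^18 mod 11 = 3


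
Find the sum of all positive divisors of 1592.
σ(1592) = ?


Divisors of 1592: 1, 2, 4, 8, 199, 398, 796, 1592
Sum = 1 + 2 + 4 + 8 + 199 + 398 + 796 + 1592 = 3000

σ(1592) = 3000


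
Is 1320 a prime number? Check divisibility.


1320 / 2 = 660 (exact division)
1320 is NOT prime.

No, 1320 is not prime


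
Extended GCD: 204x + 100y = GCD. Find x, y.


Tabular extended Euclidean (each row: r = 204*s + 100*t):
r=204, s=1, t=0
r=100, s=0, t=1
q=2: r=4, s=1, t=-2   [204*(1) + 100*(-2) = 4]
q=25: r=0, s=-25, t=51   [204*(-25) + 100*(51) = 0]
GCD = 4; from the row with r=4: x=1, y=-2
Check: 204*(1) + 100*(-2) = 204 - 200 = 4

GCD = 4, x = 1, y = -2


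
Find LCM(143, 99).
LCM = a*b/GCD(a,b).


GCD(143, 99) = 11
LCM = 143*99/11 = 14157/11 = 1287

LCM = 1287


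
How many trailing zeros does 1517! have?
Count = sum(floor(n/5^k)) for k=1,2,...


floor(1517/5) = 303
floor(1517/25) = 60
floor(1517/125) = 12
floor(1517/625) = 2
Total = 377

377 trailing zeros


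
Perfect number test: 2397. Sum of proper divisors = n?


Proper divisors of 2397: 1, 3, 17, 47, 51, 141, 799
Sum = 1 + 3 + 17 + 47 + 51 + 141 + 799 = 1059

No, 2397 is not perfect (1059 ≠ 2397)


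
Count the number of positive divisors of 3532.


3532 = 2^2 × 883^1
d(3532) = (2+1) × (1+1) = 6

6 divisors


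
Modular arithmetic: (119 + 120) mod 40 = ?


119 + 120 = 239
239 mod 40 = 39


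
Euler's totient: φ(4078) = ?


4078 = 2 × 2039
Prime factors: 2, 2039
φ(4078) = 4078 × (1-1/2) × (1-1/2039)
= 4078 × 1/2 × 2038/2039 = 2038

φ(4078) = 2038


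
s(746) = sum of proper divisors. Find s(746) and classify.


Proper divisors: 1, 2, 373
Sum = 1 + 2 + 373 = 376
376 < 746 → deficient

s(746) = 376 (deficient)


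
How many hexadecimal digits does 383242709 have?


383242709 in base 16 = 16D7D1D5
Number of digits = 8

8 digits (base 16)


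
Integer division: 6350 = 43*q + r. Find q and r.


6350 = 43 * 147 + 29
Check: 6321 + 29 = 6350

q = 147, r = 29


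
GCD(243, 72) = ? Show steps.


243 = 3 * 72 + 27
72 = 2 * 27 + 18
27 = 1 * 18 + 9
18 = 2 * 9 + 0
GCD = 9


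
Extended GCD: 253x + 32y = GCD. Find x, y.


Tabular extended Euclidean (each row: r = 253*s + 32*t):
r=253, s=1, t=0
r=32, s=0, t=1
q=7: r=29, s=1, t=-7   [253*(1) + 32*(-7) = 29]
q=1: r=3, s=-1, t=8   [253*(-1) + 32*(8) = 3]
q=9: r=2, s=10, t=-79   [253*(10) + 32*(-79) = 2]
q=1: r=1, s=-11, t=87   [253*(-11) + 32*(87) = 1]
q=2: r=0, s=32, t=-253   [253*(32) + 32*(-253) = 0]
GCD = 1; from the row with r=1: x=-11, y=87
Check: 253*(-11) + 32*(87) = -2783 + 2784 = 1

GCD = 1, x = -11, y = 87


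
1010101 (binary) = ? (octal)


1010101 (base 2) = 85 (decimal)
85 (decimal) = 125 (base 8)


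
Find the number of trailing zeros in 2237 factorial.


floor(2237/5) = 447
floor(2237/25) = 89
floor(2237/125) = 17
floor(2237/625) = 3
Total = 556

556 trailing zeros


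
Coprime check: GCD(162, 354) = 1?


Euclidean algorithm:
354 = 2 * 162 + 30
162 = 5 * 30 + 12
30 = 2 * 12 + 6
12 = 2 * 6 + 0
GCD(162, 354) = 6

No, not coprime (GCD = 6)


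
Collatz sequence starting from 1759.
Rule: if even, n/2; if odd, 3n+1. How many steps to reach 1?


1759 → 5278 → 2639 → 7918 → 3959 → 11878 → 5939 → 17818 → 8909 → 26728 → 13364 → 6682 → 3341 → 10024 → 5012 → 2506 → 1253 → 3760 → 1880 → 940 → 470 → 235 → 706 → 353 → 1060 → 530 → 265 → 796 → 398 → 199 → 598 → 299 → 898 → 449 → 1348 → 674 → 337 → 1012 → 506 → 253 → 760 → 380 → 190 → 95 → 286 → 143 → 430 → 215 → 646 → 323 → 970 → 485 → 1456 → 728 → 364 → 182 → 91 → 274 → 137 → 412 → 206 → 103 → 310 → 155 → 466 → 233 → 700 → 350 → 175 → 526 → 263 → 790 → 395 → 1186 → 593 → 1780 → 890 → 445 → 1336 → 668 → 334 → 167 → 502 → 251 → 754 → 377 → 1132 → 566 → 283 → 850 → 425 → 1276 → 638 → 319 → 958 → 479 → 1438 → 719 → 2158 → 1079 → 3238 → 1619 → 4858 → 2429 → 7288 → 3644 → 1822 → 911 → 2734 → 1367 → 4102 → 2051 → 6154 → 3077 → 9232 → 4616 → 2308 → 1154 → 577 → 1732 → 866 → 433 → 1300 → 650 → 325 → 976 → 488 → 244 → 122 → 61 → 184 → 92 → 46 → 23 → 70 → 35 → 106 → 53 → 160 → 80 → 40 → 20 → 10 → 5 → 16 → 8 → 4 → 2 → 1
Total steps = 148

148 steps


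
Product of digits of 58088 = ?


5 × 8 × 0 × 8 × 8 = 0


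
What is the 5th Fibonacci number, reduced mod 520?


F(k) mod 520 for k=1..5:
1, 1, 2, 3, 5
F(5) mod 520 = 5


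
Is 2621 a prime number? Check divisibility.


Check divisors up to sqrt(2621) = 51.1957
No divisors found.
2621 is prime.

Yes, 2621 is prime


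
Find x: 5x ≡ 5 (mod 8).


GCD(5, 8) = 1, unique solution
a^(-1) mod 8 = 5
x = 5 * 5 mod 8 = 1

x ≡ 1 (mod 8)


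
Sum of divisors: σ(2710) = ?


Divisors of 2710: 1, 2, 5, 10, 271, 542, 1355, 2710
Sum = 1 + 2 + 5 + 10 + 271 + 542 + 1355 + 2710 = 4896

σ(2710) = 4896


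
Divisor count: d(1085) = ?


1085 = 5^1 × 7^1 × 31^1
d(1085) = (1+1) × (1+1) × (1+1) = 8

8 divisors


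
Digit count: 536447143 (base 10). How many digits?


536447143 has 9 digits in base 10
floor(log10(536447143)) + 1 = floor(8.7295) + 1 = 9

9 digits (base 10)


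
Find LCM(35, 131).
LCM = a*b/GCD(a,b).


GCD(35, 131) = 1
LCM = 35*131/1 = 4585/1 = 4585

LCM = 4585


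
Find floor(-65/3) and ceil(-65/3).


-65/3 = -21.6667
floor = -22
ceil = -21

floor = -22, ceil = -21


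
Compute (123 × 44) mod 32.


123 × 44 = 5412
5412 mod 32 = 4


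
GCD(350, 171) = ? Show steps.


350 = 2 * 171 + 8
171 = 21 * 8 + 3
8 = 2 * 3 + 2
3 = 1 * 2 + 1
2 = 2 * 1 + 0
GCD = 1


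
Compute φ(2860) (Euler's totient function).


2860 = 2^2 × 5 × 11 × 13
Prime factors: 2, 5, 11, 13
φ(2860) = 2860 × (1-1/2) × (1-1/5) × (1-1/11) × (1-1/13)
= 2860 × 1/2 × 4/5 × 10/11 × 12/13 = 960

φ(2860) = 960


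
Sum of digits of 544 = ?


5 + 4 + 4 = 13


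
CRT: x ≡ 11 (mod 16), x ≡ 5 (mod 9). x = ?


M = 16*9 = 144
M1 = M/16 = 9, M2 = M/9 = 16
M1^(-1) mod 16 = 9, M2^(-1) mod 9 = 4
x = 11*9*9 + 5*16*4 = 1211
1211 mod 144 = 59
Check: 59 mod 16 = 11 ✓, 59 mod 9 = 5 ✓

x ≡ 59 (mod 144)


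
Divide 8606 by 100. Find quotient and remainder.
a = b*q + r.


8606 = 100 * 86 + 6
Check: 8600 + 6 = 8606

q = 86, r = 6


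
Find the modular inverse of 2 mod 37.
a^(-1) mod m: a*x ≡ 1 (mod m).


Use the extended Euclidean algorithm on (37, 2); each row r = 37*s + 2*t:
r=37, s=1, t=0
r=2, s=0, t=1
q=18: r=1, s=1, t=-18   [37*(1) + 2*(-18) = 1]
q=2: r=0, s=-2, t=37   [37*(-2) + 2*(37) = 0]
GCD = 1 with t = -18, so 2*(-18) ≡ 1 (mod 37)
Inverse = -18 mod 37 = 19
Check: 2 * 19 = 38 ≡ 1 (mod 37)

2^(-1) ≡ 19 (mod 37)


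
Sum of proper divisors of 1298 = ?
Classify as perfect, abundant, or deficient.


Proper divisors: 1, 2, 11, 22, 59, 118, 649
Sum = 1 + 2 + 11 + 22 + 59 + 118 + 649 = 862
862 < 1298 → deficient

s(1298) = 862 (deficient)


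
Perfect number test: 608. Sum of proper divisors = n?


Proper divisors of 608: 1, 2, 4, 8, 16, 19, 32, 38, 76, 152, 304
Sum = 1 + 2 + 4 + 8 + 16 + 19 + 32 + 38 + 76 + 152 + 304 = 652

No, 608 is not perfect (652 ≠ 608)


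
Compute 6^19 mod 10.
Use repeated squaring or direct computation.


6^1 mod 10 = 6
6^2 mod 10 = 6
6^3 mod 10 = 6
6^4 mod 10 = 6
6^5 mod 10 = 6
6^6 mod 10 = 6
6^7 mod 10 = 6
6^8 mod 10 = 6
6^9 mod 10 = 6
6^10 mod 10 = 6
6^11 mod 10 = 6
6^12 mod 10 = 6
6^13 mod 10 = 6
6^14 mod 10 = 6
6^15 mod 10 = 6
6^16 mod 10 = 6
6^17 mod 10 = 6
6^18 mod 10 = 6
6^19 mod 10 = 6


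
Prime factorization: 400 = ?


400 / 2 = 200
200 / 2 = 100
100 / 2 = 50
50 / 2 = 25
25 / 5 = 5
5 / 5 = 1
400 = 2^4 × 5^2


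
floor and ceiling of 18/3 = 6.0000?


18/3 = 6.0000
floor = 6
ceil = 6

floor = 6, ceil = 6


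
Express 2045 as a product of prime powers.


2045 / 5 = 409
409 / 409 = 1
2045 = 5 × 409


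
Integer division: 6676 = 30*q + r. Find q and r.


6676 = 30 * 222 + 16
Check: 6660 + 16 = 6676

q = 222, r = 16


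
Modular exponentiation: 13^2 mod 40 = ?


13^1 mod 40 = 13
13^2 mod 40 = 9


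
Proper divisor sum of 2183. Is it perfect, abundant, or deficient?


Proper divisors: 1, 37, 59
Sum = 1 + 37 + 59 = 97
97 < 2183 → deficient

s(2183) = 97 (deficient)


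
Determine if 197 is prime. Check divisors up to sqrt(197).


Check divisors up to sqrt(197) = 14.0357
No divisors found.
197 is prime.

Yes, 197 is prime


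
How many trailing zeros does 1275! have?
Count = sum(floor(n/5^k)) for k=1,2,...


floor(1275/5) = 255
floor(1275/25) = 51
floor(1275/125) = 10
floor(1275/625) = 2
Total = 318

318 trailing zeros


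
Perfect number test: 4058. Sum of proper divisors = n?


Proper divisors of 4058: 1, 2, 2029
Sum = 1 + 2 + 2029 = 2032

No, 4058 is not perfect (2032 ≠ 4058)


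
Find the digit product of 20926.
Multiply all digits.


2 × 0 × 9 × 2 × 6 = 0


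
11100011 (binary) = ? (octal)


11100011 (base 2) = 227 (decimal)
227 (decimal) = 343 (base 8)


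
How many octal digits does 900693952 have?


900693952 in base 8 = 6553677700
Number of digits = 10

10 digits (base 8)


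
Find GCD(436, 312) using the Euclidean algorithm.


436 = 1 * 312 + 124
312 = 2 * 124 + 64
124 = 1 * 64 + 60
64 = 1 * 60 + 4
60 = 15 * 4 + 0
GCD = 4


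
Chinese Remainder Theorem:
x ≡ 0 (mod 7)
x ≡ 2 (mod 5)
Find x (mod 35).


M = 7*5 = 35
M1 = M/7 = 5, M2 = M/5 = 7
M1^(-1) mod 7 = 3, M2^(-1) mod 5 = 3
x = 0*5*3 + 2*7*3 = 42
42 mod 35 = 7
Check: 7 mod 7 = 0 ✓, 7 mod 5 = 2 ✓

x ≡ 7 (mod 35)


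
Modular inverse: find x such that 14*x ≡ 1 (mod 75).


Use the extended Euclidean algorithm on (75, 14); each row r = 75*s + 14*t:
r=75, s=1, t=0
r=14, s=0, t=1
q=5: r=5, s=1, t=-5   [75*(1) + 14*(-5) = 5]
q=2: r=4, s=-2, t=11   [75*(-2) + 14*(11) = 4]
q=1: r=1, s=3, t=-16   [75*(3) + 14*(-16) = 1]
q=4: r=0, s=-14, t=75   [75*(-14) + 14*(75) = 0]
GCD = 1 with t = -16, so 14*(-16) ≡ 1 (mod 75)
Inverse = -16 mod 75 = 59
Check: 14 * 59 = 826 ≡ 1 (mod 75)

14^(-1) ≡ 59 (mod 75)


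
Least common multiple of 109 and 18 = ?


GCD(109, 18) = 1
LCM = 109*18/1 = 1962/1 = 1962

LCM = 1962


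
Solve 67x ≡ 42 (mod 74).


GCD(67, 74) = 1, unique solution
a^(-1) mod 74 = 21
x = 21 * 42 mod 74 = 68

x ≡ 68 (mod 74)


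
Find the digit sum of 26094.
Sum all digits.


2 + 6 + 0 + 9 + 4 = 21


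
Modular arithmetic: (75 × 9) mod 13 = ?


75 × 9 = 675
675 mod 13 = 12


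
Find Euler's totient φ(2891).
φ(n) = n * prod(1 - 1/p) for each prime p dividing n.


2891 = 7^2 × 59
Prime factors: 7, 59
φ(2891) = 2891 × (1-1/7) × (1-1/59)
= 2891 × 6/7 × 58/59 = 2436

φ(2891) = 2436


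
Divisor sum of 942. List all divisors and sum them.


Divisors of 942: 1, 2, 3, 6, 157, 314, 471, 942
Sum = 1 + 2 + 3 + 6 + 157 + 314 + 471 + 942 = 1896

σ(942) = 1896


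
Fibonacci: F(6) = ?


Sequence: 1, 1, 2, 3, 5, 8
F(6) = 8


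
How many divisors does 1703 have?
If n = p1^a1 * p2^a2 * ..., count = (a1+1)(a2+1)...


1703 = 13^1 × 131^1
d(1703) = (1+1) × (1+1) = 4

4 divisors


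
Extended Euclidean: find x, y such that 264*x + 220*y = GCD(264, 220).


Tabular extended Euclidean (each row: r = 264*s + 220*t):
r=264, s=1, t=0
r=220, s=0, t=1
q=1: r=44, s=1, t=-1   [264*(1) + 220*(-1) = 44]
q=5: r=0, s=-5, t=6   [264*(-5) + 220*(6) = 0]
GCD = 44; from the row with r=44: x=1, y=-1
Check: 264*(1) + 220*(-1) = 264 - 220 = 44

GCD = 44, x = 1, y = -1


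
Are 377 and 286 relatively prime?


Euclidean algorithm:
377 = 1 * 286 + 91
286 = 3 * 91 + 13
91 = 7 * 13 + 0
GCD(377, 286) = 13

No, not coprime (GCD = 13)


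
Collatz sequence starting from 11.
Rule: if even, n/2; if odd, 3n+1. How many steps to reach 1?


11 → 34 → 17 → 52 → 26 → 13 → 40 → 20 → 10 → 5 → 16 → 8 → 4 → 2 → 1
Total steps = 14

14 steps


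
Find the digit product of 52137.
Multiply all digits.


5 × 2 × 1 × 3 × 7 = 210


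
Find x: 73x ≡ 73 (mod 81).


GCD(73, 81) = 1, unique solution
a^(-1) mod 81 = 10
x = 10 * 73 mod 81 = 1

x ≡ 1 (mod 81)


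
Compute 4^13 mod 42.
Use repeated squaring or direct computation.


4^1 mod 42 = 4
4^2 mod 42 = 16
4^3 mod 42 = 22
4^4 mod 42 = 4
4^5 mod 42 = 16
4^6 mod 42 = 22
4^7 mod 42 = 4
4^8 mod 42 = 16
4^9 mod 42 = 22
4^10 mod 42 = 4
4^11 mod 42 = 16
4^12 mod 42 = 22
4^13 mod 42 = 4


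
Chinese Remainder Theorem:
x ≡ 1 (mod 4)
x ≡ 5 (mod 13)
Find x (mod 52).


M = 4*13 = 52
M1 = M/4 = 13, M2 = M/13 = 4
M1^(-1) mod 4 = 1, M2^(-1) mod 13 = 10
x = 1*13*1 + 5*4*10 = 213
213 mod 52 = 5
Check: 5 mod 4 = 1 ✓, 5 mod 13 = 5 ✓

x ≡ 5 (mod 52)


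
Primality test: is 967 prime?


Check divisors up to sqrt(967) = 31.0966
No divisors found.
967 is prime.

Yes, 967 is prime


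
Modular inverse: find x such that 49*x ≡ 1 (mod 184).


Use the extended Euclidean algorithm on (184, 49); each row r = 184*s + 49*t:
r=184, s=1, t=0
r=49, s=0, t=1
q=3: r=37, s=1, t=-3   [184*(1) + 49*(-3) = 37]
q=1: r=12, s=-1, t=4   [184*(-1) + 49*(4) = 12]
q=3: r=1, s=4, t=-15   [184*(4) + 49*(-15) = 1]
q=12: r=0, s=-49, t=184   [184*(-49) + 49*(184) = 0]
GCD = 1 with t = -15, so 49*(-15) ≡ 1 (mod 184)
Inverse = -15 mod 184 = 169
Check: 49 * 169 = 8281 ≡ 1 (mod 184)

49^(-1) ≡ 169 (mod 184)


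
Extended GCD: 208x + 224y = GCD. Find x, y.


Tabular extended Euclidean (each row: r = 208*s + 224*t):
r=208, s=1, t=0
r=224, s=0, t=1
q=0: r=208, s=1, t=0   [208*(1) + 224*(0) = 208]
q=1: r=16, s=-1, t=1   [208*(-1) + 224*(1) = 16]
q=13: r=0, s=14, t=-13   [208*(14) + 224*(-13) = 0]
GCD = 16; from the row with r=16: x=-1, y=1
Check: 208*(-1) + 224*(1) = -208 + 224 = 16

GCD = 16, x = -1, y = 1


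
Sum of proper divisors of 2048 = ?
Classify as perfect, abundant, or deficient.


Proper divisors: 1, 2, 4, 8, 16, 32, 64, 128, 256, 512, 1024
Sum = 1 + 2 + 4 + 8 + 16 + 32 + 64 + 128 + 256 + 512 + 1024 = 2047
2047 < 2048 → deficient

s(2048) = 2047 (deficient)


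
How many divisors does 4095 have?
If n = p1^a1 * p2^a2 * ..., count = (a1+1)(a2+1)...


4095 = 3^2 × 5^1 × 7^1 × 13^1
d(4095) = (2+1) × (1+1) × (1+1) × (1+1) = 24

24 divisors


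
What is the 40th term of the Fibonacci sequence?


Sequence: 1, 1, 2, 3, 5, 8, 13, 21, 34, 55, 89, 144, 233, 377, 610, 987, 1597, 2584, 4181, 6765, 10946, 17711, 28657, 46368, 75025, 121393, 196418, 317811, 514229, 832040, 1346269, 2178309, 3524578, 5702887, 9227465, 14930352, 24157817, 39088169, 63245986, 102334155
F(40) = 102334155


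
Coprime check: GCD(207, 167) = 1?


Euclidean algorithm:
207 = 1 * 167 + 40
167 = 4 * 40 + 7
40 = 5 * 7 + 5
7 = 1 * 5 + 2
5 = 2 * 2 + 1
2 = 2 * 1 + 0
GCD(207, 167) = 1

Yes, coprime (GCD = 1)


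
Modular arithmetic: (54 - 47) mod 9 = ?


54 - 47 = 7
7 mod 9 = 7


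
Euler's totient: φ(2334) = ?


2334 = 2 × 3 × 389
Prime factors: 2, 3, 389
φ(2334) = 2334 × (1-1/2) × (1-1/3) × (1-1/389)
= 2334 × 1/2 × 2/3 × 388/389 = 776

φ(2334) = 776


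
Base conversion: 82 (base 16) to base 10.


82 (base 16) = 130 (decimal)
130 (decimal) = 130 (base 10)


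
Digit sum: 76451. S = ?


7 + 6 + 4 + 5 + 1 = 23


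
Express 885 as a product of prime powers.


885 / 3 = 295
295 / 5 = 59
59 / 59 = 1
885 = 3 × 5 × 59


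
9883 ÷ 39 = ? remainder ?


9883 = 39 * 253 + 16
Check: 9867 + 16 = 9883

q = 253, r = 16


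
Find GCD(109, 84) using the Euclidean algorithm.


109 = 1 * 84 + 25
84 = 3 * 25 + 9
25 = 2 * 9 + 7
9 = 1 * 7 + 2
7 = 3 * 2 + 1
2 = 2 * 1 + 0
GCD = 1


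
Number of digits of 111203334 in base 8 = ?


111203334 in base 8 = 650152006
Number of digits = 9

9 digits (base 8)


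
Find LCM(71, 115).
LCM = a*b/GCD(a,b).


GCD(71, 115) = 1
LCM = 71*115/1 = 8165/1 = 8165

LCM = 8165


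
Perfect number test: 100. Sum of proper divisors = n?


Proper divisors of 100: 1, 2, 4, 5, 10, 20, 25, 50
Sum = 1 + 2 + 4 + 5 + 10 + 20 + 25 + 50 = 117

No, 100 is not perfect (117 ≠ 100)


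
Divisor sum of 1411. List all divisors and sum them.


Divisors of 1411: 1, 17, 83, 1411
Sum = 1 + 17 + 83 + 1411 = 1512

σ(1411) = 1512


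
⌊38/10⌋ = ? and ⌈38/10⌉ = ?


38/10 = 3.8000
floor = 3
ceil = 4

floor = 3, ceil = 4


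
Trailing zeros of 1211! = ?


floor(1211/5) = 242
floor(1211/25) = 48
floor(1211/125) = 9
floor(1211/625) = 1
Total = 300

300 trailing zeros


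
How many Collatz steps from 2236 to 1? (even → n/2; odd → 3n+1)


2236 → 1118 → 559 → 1678 → 839 → 2518 → 1259 → 3778 → 1889 → 5668 → 2834 → 1417 → 4252 → 2126 → 1063 → 3190 → 1595 → 4786 → 2393 → 7180 → 3590 → 1795 → 5386 → 2693 → 8080 → 4040 → 2020 → 1010 → 505 → 1516 → 758 → 379 → 1138 → 569 → 1708 → 854 → 427 → 1282 → 641 → 1924 → 962 → 481 → 1444 → 722 → 361 → 1084 → 542 → 271 → 814 → 407 → 1222 → 611 → 1834 → 917 → 2752 → 1376 → 688 → 344 → 172 → 86 → 43 → 130 → 65 → 196 → 98 → 49 → 148 → 74 → 37 → 112 → 56 → 28 → 14 → 7 → 22 → 11 → 34 → 17 → 52 → 26 → 13 → 40 → 20 → 10 → 5 → 16 → 8 → 4 → 2 → 1
Total steps = 89

89 steps


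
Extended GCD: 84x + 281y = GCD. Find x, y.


Tabular extended Euclidean (each row: r = 84*s + 281*t):
r=84, s=1, t=0
r=281, s=0, t=1
q=0: r=84, s=1, t=0   [84*(1) + 281*(0) = 84]
q=3: r=29, s=-3, t=1   [84*(-3) + 281*(1) = 29]
q=2: r=26, s=7, t=-2   [84*(7) + 281*(-2) = 26]
q=1: r=3, s=-10, t=3   [84*(-10) + 281*(3) = 3]
q=8: r=2, s=87, t=-26   [84*(87) + 281*(-26) = 2]
q=1: r=1, s=-97, t=29   [84*(-97) + 281*(29) = 1]
q=2: r=0, s=281, t=-84   [84*(281) + 281*(-84) = 0]
GCD = 1; from the row with r=1: x=-97, y=29
Check: 84*(-97) + 281*(29) = -8148 + 8149 = 1

GCD = 1, x = -97, y = 29


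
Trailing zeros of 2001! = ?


floor(2001/5) = 400
floor(2001/25) = 80
floor(2001/125) = 16
floor(2001/625) = 3
Total = 499

499 trailing zeros


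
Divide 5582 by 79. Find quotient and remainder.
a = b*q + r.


5582 = 79 * 70 + 52
Check: 5530 + 52 = 5582

q = 70, r = 52


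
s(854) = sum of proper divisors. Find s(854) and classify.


Proper divisors: 1, 2, 7, 14, 61, 122, 427
Sum = 1 + 2 + 7 + 14 + 61 + 122 + 427 = 634
634 < 854 → deficient

s(854) = 634 (deficient)


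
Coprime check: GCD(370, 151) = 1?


Euclidean algorithm:
370 = 2 * 151 + 68
151 = 2 * 68 + 15
68 = 4 * 15 + 8
15 = 1 * 8 + 7
8 = 1 * 7 + 1
7 = 7 * 1 + 0
GCD(370, 151) = 1

Yes, coprime (GCD = 1)


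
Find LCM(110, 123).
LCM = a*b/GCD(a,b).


GCD(110, 123) = 1
LCM = 110*123/1 = 13530/1 = 13530

LCM = 13530


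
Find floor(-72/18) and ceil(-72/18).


-72/18 = -4.0000
floor = -4
ceil = -4

floor = -4, ceil = -4


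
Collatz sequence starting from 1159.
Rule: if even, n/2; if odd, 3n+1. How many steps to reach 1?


1159 → 3478 → 1739 → 5218 → 2609 → 7828 → 3914 → 1957 → 5872 → 2936 → 1468 → 734 → 367 → 1102 → 551 → 1654 → 827 → 2482 → 1241 → 3724 → 1862 → 931 → 2794 → 1397 → 4192 → 2096 → 1048 → 524 → 262 → 131 → 394 → 197 → 592 → 296 → 148 → 74 → 37 → 112 → 56 → 28 → 14 → 7 → 22 → 11 → 34 → 17 → 52 → 26 → 13 → 40 → 20 → 10 → 5 → 16 → 8 → 4 → 2 → 1
Total steps = 57

57 steps


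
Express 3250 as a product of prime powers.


3250 / 2 = 1625
1625 / 5 = 325
325 / 5 = 65
65 / 5 = 13
13 / 13 = 1
3250 = 2 × 5^3 × 13


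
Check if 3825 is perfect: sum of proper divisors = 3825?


Proper divisors of 3825: 1, 3, 5, 9, 15, 17, 25, 45, 51, 75, 85, 153, 225, 255, 425, 765, 1275
Sum = 1 + 3 + 5 + 9 + 15 + 17 + 25 + 45 + 51 + 75 + 85 + 153 + 225 + 255 + 425 + 765 + 1275 = 3429

No, 3825 is not perfect (3429 ≠ 3825)


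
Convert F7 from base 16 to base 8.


F7 (base 16) = 247 (decimal)
247 (decimal) = 367 (base 8)


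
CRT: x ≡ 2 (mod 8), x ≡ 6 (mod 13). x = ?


M = 8*13 = 104
M1 = M/8 = 13, M2 = M/13 = 8
M1^(-1) mod 8 = 5, M2^(-1) mod 13 = 5
x = 2*13*5 + 6*8*5 = 370
370 mod 104 = 58
Check: 58 mod 8 = 2 ✓, 58 mod 13 = 6 ✓

x ≡ 58 (mod 104)


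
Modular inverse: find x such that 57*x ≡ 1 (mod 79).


Use the extended Euclidean algorithm on (79, 57); each row r = 79*s + 57*t:
r=79, s=1, t=0
r=57, s=0, t=1
q=1: r=22, s=1, t=-1   [79*(1) + 57*(-1) = 22]
q=2: r=13, s=-2, t=3   [79*(-2) + 57*(3) = 13]
q=1: r=9, s=3, t=-4   [79*(3) + 57*(-4) = 9]
q=1: r=4, s=-5, t=7   [79*(-5) + 57*(7) = 4]
q=2: r=1, s=13, t=-18   [79*(13) + 57*(-18) = 1]
q=4: r=0, s=-57, t=79   [79*(-57) + 57*(79) = 0]
GCD = 1 with t = -18, so 57*(-18) ≡ 1 (mod 79)
Inverse = -18 mod 79 = 61
Check: 57 * 61 = 3477 ≡ 1 (mod 79)

57^(-1) ≡ 61 (mod 79)


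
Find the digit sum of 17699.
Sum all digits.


1 + 7 + 6 + 9 + 9 = 32


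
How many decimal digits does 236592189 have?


236592189 has 9 digits in base 10
floor(log10(236592189)) + 1 = floor(8.3740) + 1 = 9

9 digits (base 10)


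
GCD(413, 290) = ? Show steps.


413 = 1 * 290 + 123
290 = 2 * 123 + 44
123 = 2 * 44 + 35
44 = 1 * 35 + 9
35 = 3 * 9 + 8
9 = 1 * 8 + 1
8 = 8 * 1 + 0
GCD = 1


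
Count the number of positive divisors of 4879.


4879 = 7^1 × 17^1 × 41^1
d(4879) = (1+1) × (1+1) × (1+1) = 8

8 divisors


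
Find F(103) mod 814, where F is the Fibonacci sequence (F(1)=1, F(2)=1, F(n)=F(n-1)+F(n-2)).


F(k) mod 814 for k=1..103:
1, 1, 2, 3, 5, 8, 13, 21, 34, 55, 89, 144, 233, 377, 610, 173, 783, 142, 111, 253, 364, 617, 167, 784, 137, 107, 244, 351, 595, 132, 727, 45, 772, 3, 775, 778, 739, 703, 628, 517, 331, 34, 365, 399, 764, 349, 299, 648, 133, 781, 100, 67, 167, 234, 401, 635, 222, 43, 265, 308, 573, 67, 640, 707, 533, 426, 145, 571, 716, 473, 375, 34, 409, 443, 38, 481, 519, 186, 705, 77, 782, 45, 13, 58, 71, 129, 200, 329, 529, 44, 573, 617, 376, 179, 555, 734, 475, 395, 56, 451, 507, 144, 651
F(103) mod 814 = 651


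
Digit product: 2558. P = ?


2 × 5 × 5 × 8 = 400


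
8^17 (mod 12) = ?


8^1 mod 12 = 8
8^2 mod 12 = 4
8^3 mod 12 = 8
8^4 mod 12 = 4
8^5 mod 12 = 8
8^6 mod 12 = 4
8^7 mod 12 = 8
8^8 mod 12 = 4
8^9 mod 12 = 8
8^10 mod 12 = 4
8^11 mod 12 = 8
8^12 mod 12 = 4
8^13 mod 12 = 8
8^14 mod 12 = 4
8^15 mod 12 = 8
8^16 mod 12 = 4
8^17 mod 12 = 8
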